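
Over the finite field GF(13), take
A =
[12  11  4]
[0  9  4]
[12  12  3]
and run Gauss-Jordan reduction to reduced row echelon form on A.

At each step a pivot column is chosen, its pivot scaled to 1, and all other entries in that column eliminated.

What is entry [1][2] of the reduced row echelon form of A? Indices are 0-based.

pivot(0,0)=12: scale R0 → (1, 2, 9)
  clear (2,0): R2 −= (12)R0 → (0, 1, 12)
pivot(1,1)=9: scale R1 → (0, 1, 12)
  clear (0,1): R0 −= (2)R1 → (1, 0, 11)
  clear (2,1): R2 −= (1)R1 → (0, 0, 0)
col 2: no nonzero at/below row 2; advance.

M[1][2] = 12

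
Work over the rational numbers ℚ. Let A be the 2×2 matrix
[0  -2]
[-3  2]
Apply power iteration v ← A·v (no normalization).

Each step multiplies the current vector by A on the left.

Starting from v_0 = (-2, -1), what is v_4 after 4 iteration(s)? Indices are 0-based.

v_0 = (-2, -1).
v_1 = A·v_0 = (2, 4).
v_2 = A·v_1 = (-8, 2).
v_3 = A·v_2 = (-4, 28).
v_4 = A·v_3 = (-56, 68).

v_4 = (-56, 68)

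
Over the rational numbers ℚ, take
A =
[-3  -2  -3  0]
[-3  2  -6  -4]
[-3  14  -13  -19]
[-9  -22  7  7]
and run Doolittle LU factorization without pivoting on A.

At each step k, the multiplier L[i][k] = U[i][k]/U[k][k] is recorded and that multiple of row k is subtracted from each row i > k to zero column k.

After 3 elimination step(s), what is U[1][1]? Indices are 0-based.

U[1][1] = 4

Step 1: pivot at (0,0) is -3.
  row1 ← row1 − (1)·row0  ⇒  L[1][0]=1, U row1=(0, 4, -3, -4)
  row2 ← row2 − (1)·row0  ⇒  L[2][0]=1, U row2=(0, 16, -10, -19)
  row3 ← row3 − (3)·row0  ⇒  L[3][0]=3, U row3=(0, -16, 16, 7)
Step 2: pivot at (1,1) is 4.
  row2 ← row2 − (4)·row1  ⇒  L[2][1]=4, U row2=(0, 0, 2, -3)
  row3 ← row3 − (-4)·row1  ⇒  L[3][1]=-4, U row3=(0, 0, 4, -9)
Step 3: pivot at (2,2) is 2.
  row3 ← row3 − (2)·row2  ⇒  L[3][2]=2, U row3=(0, 0, 0, -3)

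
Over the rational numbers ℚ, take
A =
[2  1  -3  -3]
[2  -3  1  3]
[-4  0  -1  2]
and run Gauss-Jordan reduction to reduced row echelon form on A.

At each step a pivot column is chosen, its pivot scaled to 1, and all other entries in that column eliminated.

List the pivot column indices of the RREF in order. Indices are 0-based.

pivot columns: 0, 1, 2

[1] R0 /= 2  ⇒  (1, 1/2, -3/2, -3/2)
     R1 -= 2·R0  ⇒  (0, -4, 4, 6)
     R2 -= -4·R0  ⇒  (0, 2, -7, -4)
[2] R1 /= -4  ⇒  (0, 1, -1, -3/2)
     R0 -= 1/2·R1  ⇒  (1, 0, -1, -3/4)
     R2 -= 2·R1  ⇒  (0, 0, -5, -1)
[3] R2 /= -5  ⇒  (0, 0, 1, 1/5)
     R0 -= -1·R2  ⇒  (1, 0, 0, -11/20)
     R1 -= -1·R2  ⇒  (0, 1, 0, -13/10)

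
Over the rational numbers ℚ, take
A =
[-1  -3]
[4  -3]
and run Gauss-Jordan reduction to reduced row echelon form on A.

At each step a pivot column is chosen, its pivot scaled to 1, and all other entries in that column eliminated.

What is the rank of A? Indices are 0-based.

[1] R0 /= -1  ⇒  (1, 3)
     R1 -= 4·R0  ⇒  (0, -15)
[2] R1 /= -15  ⇒  (0, 1)
     R0 -= 3·R1  ⇒  (1, 0)

rank = 2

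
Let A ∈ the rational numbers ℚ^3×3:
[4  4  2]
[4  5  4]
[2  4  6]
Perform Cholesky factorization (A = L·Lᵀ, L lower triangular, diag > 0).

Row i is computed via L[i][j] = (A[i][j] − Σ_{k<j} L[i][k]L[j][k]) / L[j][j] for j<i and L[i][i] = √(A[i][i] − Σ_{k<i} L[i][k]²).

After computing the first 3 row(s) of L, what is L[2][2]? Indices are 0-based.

L[2][2] = 1

Step 1: L[0][0] = √(4) = 2.
  L[1][0] = (4) / L[0][0] = 2.
Step 2: L[1][1] = √(1) = 1.
  L[2][0] = (2) / L[0][0] = 1.
  L[2][1] = (2) / L[1][1] = 2.
Step 3: L[2][2] = √(1) = 1.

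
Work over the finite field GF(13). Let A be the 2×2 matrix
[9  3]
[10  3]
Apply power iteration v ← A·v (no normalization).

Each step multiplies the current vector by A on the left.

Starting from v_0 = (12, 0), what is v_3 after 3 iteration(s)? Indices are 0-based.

v_3 = (6, 12)

v_0 = (12, 0).
v_1 = A·v_0 = (4, 3).
v_2 = A·v_1 = (6, 10).
v_3 = A·v_2 = (6, 12).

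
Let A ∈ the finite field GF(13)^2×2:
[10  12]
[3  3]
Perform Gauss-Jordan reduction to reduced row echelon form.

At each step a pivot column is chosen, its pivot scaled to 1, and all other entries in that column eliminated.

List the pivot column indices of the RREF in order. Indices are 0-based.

[1] R0 /= 10  ⇒  (1, 9)
     R1 -= 3·R0  ⇒  (0, 2)
[2] R1 /= 2  ⇒  (0, 1)
     R0 -= 9·R1  ⇒  (1, 0)

pivot columns: 0, 1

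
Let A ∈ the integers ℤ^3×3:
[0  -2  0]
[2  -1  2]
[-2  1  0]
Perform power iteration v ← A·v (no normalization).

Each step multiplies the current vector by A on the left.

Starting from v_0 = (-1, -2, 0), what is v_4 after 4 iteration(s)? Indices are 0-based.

v_0 = (-1, -2, 0).
v_1 = A·v_0 = (4, 0, 0).
v_2 = A·v_1 = (0, 8, -8).
v_3 = A·v_2 = (-16, -24, 8).
v_4 = A·v_3 = (48, 8, 8).

v_4 = (48, 8, 8)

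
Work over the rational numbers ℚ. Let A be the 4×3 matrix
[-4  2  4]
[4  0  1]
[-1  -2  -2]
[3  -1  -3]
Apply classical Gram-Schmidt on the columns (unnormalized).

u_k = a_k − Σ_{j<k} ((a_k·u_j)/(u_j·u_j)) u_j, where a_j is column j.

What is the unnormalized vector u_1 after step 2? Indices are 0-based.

Step 1: u_0 = a_0 = (-4, 4, -1, 3).
Step 2: u_1 = a_1 − (-3/14)·u_0 = (8/7, 6/7, -31/14, -5/14).

u_1 = (8/7, 6/7, -31/14, -5/14)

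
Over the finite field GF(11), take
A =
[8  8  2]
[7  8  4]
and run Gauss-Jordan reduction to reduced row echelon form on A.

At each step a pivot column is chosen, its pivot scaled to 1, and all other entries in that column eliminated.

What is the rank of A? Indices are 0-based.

rank = 2

pivot(0,0)=8: scale R0 → (1, 1, 3)
  clear (1,0): R1 −= (7)R0 → (0, 1, 5)
pivot(1,1)=1: scale R1 → (0, 1, 5)
  clear (0,1): R0 −= (1)R1 → (1, 0, 9)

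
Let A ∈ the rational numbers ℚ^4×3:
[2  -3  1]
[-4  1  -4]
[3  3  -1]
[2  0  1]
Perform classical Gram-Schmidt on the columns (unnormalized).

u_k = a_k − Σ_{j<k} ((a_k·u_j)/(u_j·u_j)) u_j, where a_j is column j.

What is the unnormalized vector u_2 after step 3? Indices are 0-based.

u_2 = (-3/2, -3/2, -1, 0)

Step 1: u_0 = a_0 = (2, -4, 3, 2).
Step 2: u_1 = a_1 − (-1/33)·u_0 = (-97/33, 29/33, 34/11, 2/33).
Step 3: u_2 = a_2 − (17/33)·u_0 − (-1/2)·u_1 = (-3/2, -3/2, -1, 0).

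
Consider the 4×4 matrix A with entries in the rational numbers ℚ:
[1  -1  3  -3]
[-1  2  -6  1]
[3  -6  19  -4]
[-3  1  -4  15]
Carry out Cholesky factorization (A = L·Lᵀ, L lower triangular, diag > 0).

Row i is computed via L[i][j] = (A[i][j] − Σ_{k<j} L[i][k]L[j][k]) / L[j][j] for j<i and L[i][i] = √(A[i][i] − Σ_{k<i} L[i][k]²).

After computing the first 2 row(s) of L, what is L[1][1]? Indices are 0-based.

Step 1: L[0][0] = √(1) = 1.
  L[1][0] = (-1) / L[0][0] = -1.
Step 2: L[1][1] = √(1) = 1.

L[1][1] = 1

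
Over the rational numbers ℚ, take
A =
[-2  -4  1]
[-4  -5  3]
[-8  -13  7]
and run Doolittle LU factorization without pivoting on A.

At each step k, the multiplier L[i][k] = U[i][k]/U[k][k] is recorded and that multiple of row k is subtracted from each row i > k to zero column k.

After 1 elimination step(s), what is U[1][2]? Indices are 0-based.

k=0: U[0][0]=-2
  eliminate (1,0): mult=2, new row 1: (0, 3, 1); set L[1][0]=2
  eliminate (2,0): mult=4, new row 2: (0, 3, 3); set L[2][0]=4

U[1][2] = 1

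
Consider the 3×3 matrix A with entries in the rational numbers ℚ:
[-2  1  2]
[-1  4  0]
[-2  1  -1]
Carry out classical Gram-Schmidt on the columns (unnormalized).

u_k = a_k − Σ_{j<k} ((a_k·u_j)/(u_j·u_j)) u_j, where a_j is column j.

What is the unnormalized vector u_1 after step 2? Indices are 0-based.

Step 1: u_0 = a_0 = (-2, -1, -2).
Step 2: u_1 = a_1 − (-8/9)·u_0 = (-7/9, 28/9, -7/9).

u_1 = (-7/9, 28/9, -7/9)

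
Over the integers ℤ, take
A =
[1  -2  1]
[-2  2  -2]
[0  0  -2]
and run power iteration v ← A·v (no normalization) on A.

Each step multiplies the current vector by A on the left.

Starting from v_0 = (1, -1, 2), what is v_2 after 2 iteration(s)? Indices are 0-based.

v_0 = (1, -1, 2).
v_1 = A·v_0 = (5, -8, -4).
v_2 = A·v_1 = (17, -18, 8).

v_2 = (17, -18, 8)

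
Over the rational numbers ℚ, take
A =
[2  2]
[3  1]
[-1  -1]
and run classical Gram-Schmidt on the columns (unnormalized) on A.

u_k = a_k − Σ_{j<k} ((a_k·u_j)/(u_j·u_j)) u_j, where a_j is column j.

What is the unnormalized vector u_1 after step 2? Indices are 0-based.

Step 1: u_0 = a_0 = (2, 3, -1).
Step 2: u_1 = a_1 − (4/7)·u_0 = (6/7, -5/7, -3/7).

u_1 = (6/7, -5/7, -3/7)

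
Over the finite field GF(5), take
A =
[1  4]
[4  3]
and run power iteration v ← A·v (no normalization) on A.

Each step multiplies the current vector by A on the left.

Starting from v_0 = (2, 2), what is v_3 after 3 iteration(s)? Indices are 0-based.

v_3 = (4, 0)

v_0 = (2, 2).
v_1 = A·v_0 = (0, 4).
v_2 = A·v_1 = (1, 2).
v_3 = A·v_2 = (4, 0).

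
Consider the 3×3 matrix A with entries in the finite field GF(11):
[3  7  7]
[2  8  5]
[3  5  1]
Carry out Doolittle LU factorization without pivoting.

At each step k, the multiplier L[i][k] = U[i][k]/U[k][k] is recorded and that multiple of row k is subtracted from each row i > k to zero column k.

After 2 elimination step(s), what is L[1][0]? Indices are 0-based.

[col 0] pivot 3
  R1 -= 8*R0 → (0, 7, 4)  (L[1][0] := 8)
  R2 -= 1*R0 → (0, 9, 5)  (L[2][0] := 1)
[col 1] pivot 7
  R2 -= 6*R1 → (0, 0, 3)  (L[2][1] := 6)

L[1][0] = 8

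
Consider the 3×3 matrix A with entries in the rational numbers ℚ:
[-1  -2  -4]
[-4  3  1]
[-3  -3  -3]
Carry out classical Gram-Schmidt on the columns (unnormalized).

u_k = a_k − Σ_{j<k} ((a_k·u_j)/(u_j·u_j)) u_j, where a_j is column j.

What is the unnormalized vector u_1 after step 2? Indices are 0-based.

Step 1: u_0 = a_0 = (-1, -4, -3).
Step 2: u_1 = a_1 − (-1/26)·u_0 = (-53/26, 37/13, -81/26).

u_1 = (-53/26, 37/13, -81/26)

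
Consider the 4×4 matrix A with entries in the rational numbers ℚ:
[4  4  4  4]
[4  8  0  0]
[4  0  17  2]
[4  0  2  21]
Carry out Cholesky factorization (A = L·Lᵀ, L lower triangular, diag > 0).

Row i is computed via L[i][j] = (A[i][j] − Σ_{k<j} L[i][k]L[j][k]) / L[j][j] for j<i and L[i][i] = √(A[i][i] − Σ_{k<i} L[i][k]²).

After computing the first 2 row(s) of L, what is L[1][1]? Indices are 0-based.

Step 1: L[0][0] = √(4) = 2.
  L[1][0] = (4) / L[0][0] = 2.
Step 2: L[1][1] = √(4) = 2.

L[1][1] = 2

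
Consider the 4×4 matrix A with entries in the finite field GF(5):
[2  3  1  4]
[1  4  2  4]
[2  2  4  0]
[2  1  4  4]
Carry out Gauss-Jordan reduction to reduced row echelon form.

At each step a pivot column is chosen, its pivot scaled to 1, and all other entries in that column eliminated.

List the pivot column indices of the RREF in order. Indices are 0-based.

pivot columns: 0, 1, 2, 3

step 1: normalize row 0 (÷2) = (1, 4, 3, 2)
  row 1: subtract 1×row0 = (0, 0, 4, 2)
  row 2: subtract 2×row0 = (0, 4, 3, 1)
  row 3: subtract 2×row0 = (0, 3, 3, 0)
step 2: exchange rows 1,2
step 2: normalize row 1 (÷4) = (0, 1, 2, 4)
  row 0: subtract 4×row1 = (1, 0, 0, 1)
  row 3: subtract 3×row1 = (0, 0, 2, 3)
step 3: normalize row 2 (÷4) = (0, 0, 1, 3)
  row 1: subtract 2×row2 = (0, 1, 0, 3)
  row 3: subtract 2×row2 = (0, 0, 0, 2)
step 4: normalize row 3 (÷2) = (0, 0, 0, 1)
  row 0: subtract 1×row3 = (1, 0, 0, 0)
  row 1: subtract 3×row3 = (0, 1, 0, 0)
  row 2: subtract 3×row3 = (0, 0, 1, 0)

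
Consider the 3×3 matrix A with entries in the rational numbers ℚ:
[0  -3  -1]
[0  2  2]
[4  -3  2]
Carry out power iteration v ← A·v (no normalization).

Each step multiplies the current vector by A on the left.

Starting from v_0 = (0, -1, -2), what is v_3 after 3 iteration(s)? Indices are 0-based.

v_3 = (6, 44, 190)

v_0 = (0, -1, -2).
v_1 = A·v_0 = (5, -6, -1).
v_2 = A·v_1 = (19, -14, 36).
v_3 = A·v_2 = (6, 44, 190).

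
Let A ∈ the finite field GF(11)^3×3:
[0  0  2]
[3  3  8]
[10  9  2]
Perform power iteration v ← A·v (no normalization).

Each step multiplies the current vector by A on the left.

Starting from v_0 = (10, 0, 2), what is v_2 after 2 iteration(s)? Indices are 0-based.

v_2 = (10, 3, 2)

v_0 = (10, 0, 2).
v_1 = A·v_0 = (4, 2, 5).
v_2 = A·v_1 = (10, 3, 2).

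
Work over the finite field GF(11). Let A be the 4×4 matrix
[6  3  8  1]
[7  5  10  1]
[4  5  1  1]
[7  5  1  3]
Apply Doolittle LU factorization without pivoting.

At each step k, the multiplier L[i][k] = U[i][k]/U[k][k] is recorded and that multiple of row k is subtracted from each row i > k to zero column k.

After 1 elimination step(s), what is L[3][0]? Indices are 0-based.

k=0: U[0][0]=6
  eliminate (1,0): mult=3, new row 1: (0, 7, 8, 9); set L[1][0]=3
  eliminate (2,0): mult=8, new row 2: (0, 3, 3, 4); set L[2][0]=8
  eliminate (3,0): mult=3, new row 3: (0, 7, 10, 0); set L[3][0]=3

L[3][0] = 3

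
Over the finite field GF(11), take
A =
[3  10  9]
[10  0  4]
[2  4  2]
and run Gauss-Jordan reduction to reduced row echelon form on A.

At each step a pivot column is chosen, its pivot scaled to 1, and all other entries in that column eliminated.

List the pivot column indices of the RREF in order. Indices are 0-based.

pivot columns: 0, 1, 2

pivot(0,0)=3: scale R0 → (1, 7, 3)
  clear (1,0): R1 −= (10)R0 → (0, 7, 7)
  clear (2,0): R2 −= (2)R0 → (0, 1, 7)
pivot(1,1)=7: scale R1 → (0, 1, 1)
  clear (0,1): R0 −= (7)R1 → (1, 0, 7)
  clear (2,1): R2 −= (1)R1 → (0, 0, 6)
pivot(2,2)=6: scale R2 → (0, 0, 1)
  clear (0,2): R0 −= (7)R2 → (1, 0, 0)
  clear (1,2): R1 −= (1)R2 → (0, 1, 0)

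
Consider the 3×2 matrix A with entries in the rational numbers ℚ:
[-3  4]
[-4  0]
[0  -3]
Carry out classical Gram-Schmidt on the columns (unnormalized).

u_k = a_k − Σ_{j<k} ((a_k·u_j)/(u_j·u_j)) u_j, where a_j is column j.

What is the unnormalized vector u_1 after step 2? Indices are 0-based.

Step 1: u_0 = a_0 = (-3, -4, 0).
Step 2: u_1 = a_1 − (-12/25)·u_0 = (64/25, -48/25, -3).

u_1 = (64/25, -48/25, -3)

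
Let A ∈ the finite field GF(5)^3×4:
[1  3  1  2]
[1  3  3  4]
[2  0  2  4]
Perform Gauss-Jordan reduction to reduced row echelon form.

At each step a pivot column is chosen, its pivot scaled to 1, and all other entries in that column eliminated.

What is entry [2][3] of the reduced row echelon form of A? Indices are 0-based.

M[2][3] = 1

[1] R0 /= 1  ⇒  (1, 3, 1, 2)
     R1 -= 1·R0  ⇒  (0, 0, 2, 2)
     R2 -= 2·R0  ⇒  (0, 4, 0, 0)
[2] R1 <-> R2
[2] R1 /= 4  ⇒  (0, 1, 0, 0)
     R0 -= 3·R1  ⇒  (1, 0, 1, 2)
[3] R2 /= 2  ⇒  (0, 0, 1, 1)
     R0 -= 1·R2  ⇒  (1, 0, 0, 1)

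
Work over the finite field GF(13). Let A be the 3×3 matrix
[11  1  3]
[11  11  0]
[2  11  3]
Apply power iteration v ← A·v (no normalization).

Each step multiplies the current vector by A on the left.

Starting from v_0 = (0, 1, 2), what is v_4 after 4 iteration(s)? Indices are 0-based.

v_4 = (2, 2, 10)

v_0 = (0, 1, 2).
v_1 = A·v_0 = (7, 11, 4).
v_2 = A·v_1 = (9, 3, 4).
v_3 = A·v_2 = (10, 2, 11).
v_4 = A·v_3 = (2, 2, 10).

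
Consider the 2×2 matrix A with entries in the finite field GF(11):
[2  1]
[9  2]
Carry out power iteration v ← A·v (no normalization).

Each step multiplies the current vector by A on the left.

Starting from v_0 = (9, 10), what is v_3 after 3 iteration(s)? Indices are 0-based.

v_3 = (9, 0)

v_0 = (9, 10).
v_1 = A·v_0 = (6, 2).
v_2 = A·v_1 = (3, 3).
v_3 = A·v_2 = (9, 0).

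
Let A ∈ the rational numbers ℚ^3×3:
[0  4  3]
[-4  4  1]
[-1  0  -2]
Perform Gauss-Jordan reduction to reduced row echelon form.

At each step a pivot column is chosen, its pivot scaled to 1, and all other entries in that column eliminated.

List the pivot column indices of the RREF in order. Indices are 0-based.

[1] R0 <-> R1
[1] R0 /= -4  ⇒  (1, -1, -1/4)
     R2 -= -1·R0  ⇒  (0, -1, -9/4)
[2] R1 /= 4  ⇒  (0, 1, 3/4)
     R0 -= -1·R1  ⇒  (1, 0, 1/2)
     R2 -= -1·R1  ⇒  (0, 0, -3/2)
[3] R2 /= -3/2  ⇒  (0, 0, 1)
     R0 -= 1/2·R2  ⇒  (1, 0, 0)
     R1 -= 3/4·R2  ⇒  (0, 1, 0)

pivot columns: 0, 1, 2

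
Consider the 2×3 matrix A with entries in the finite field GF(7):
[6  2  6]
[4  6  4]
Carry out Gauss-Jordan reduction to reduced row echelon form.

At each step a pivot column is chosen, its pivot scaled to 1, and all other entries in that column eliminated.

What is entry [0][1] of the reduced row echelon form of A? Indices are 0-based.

step 1: normalize row 0 (÷6) = (1, 5, 1)
  row 1: subtract 4×row0 = (0, 0, 0)
skip col 1 (zero from row 1)
skip col 2 (zero from row 1)

M[0][1] = 5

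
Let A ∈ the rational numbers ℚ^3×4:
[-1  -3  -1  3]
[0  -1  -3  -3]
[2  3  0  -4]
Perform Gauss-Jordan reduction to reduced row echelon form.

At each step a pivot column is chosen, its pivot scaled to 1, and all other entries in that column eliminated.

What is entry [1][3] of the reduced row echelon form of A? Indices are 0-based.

pivot(0,0)=-1: scale R0 → (1, 3, 1, -3)
  clear (2,0): R2 −= (2)R0 → (0, -3, -2, 2)
pivot(1,1)=-1: scale R1 → (0, 1, 3, 3)
  clear (0,1): R0 −= (3)R1 → (1, 0, -8, -12)
  clear (2,1): R2 −= (-3)R1 → (0, 0, 7, 11)
pivot(2,2)=7: scale R2 → (0, 0, 1, 11/7)
  clear (0,2): R0 −= (-8)R2 → (1, 0, 0, 4/7)
  clear (1,2): R1 −= (3)R2 → (0, 1, 0, -12/7)

M[1][3] = -12/7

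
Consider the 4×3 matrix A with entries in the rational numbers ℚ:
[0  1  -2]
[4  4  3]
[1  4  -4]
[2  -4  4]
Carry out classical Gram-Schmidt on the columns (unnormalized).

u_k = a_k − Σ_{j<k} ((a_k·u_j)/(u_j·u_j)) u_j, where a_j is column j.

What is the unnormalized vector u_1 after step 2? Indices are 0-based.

u_1 = (1, 12/7, 24/7, -36/7)

Step 1: u_0 = a_0 = (0, 4, 1, 2).
Step 2: u_1 = a_1 − (4/7)·u_0 = (1, 12/7, 24/7, -36/7).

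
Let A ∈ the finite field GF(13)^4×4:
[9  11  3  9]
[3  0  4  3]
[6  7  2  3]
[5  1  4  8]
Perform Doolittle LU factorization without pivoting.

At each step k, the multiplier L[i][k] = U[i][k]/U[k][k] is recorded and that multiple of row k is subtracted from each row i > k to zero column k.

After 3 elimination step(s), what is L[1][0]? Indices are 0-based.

L[1][0] = 9

Step 1: pivot at (0,0) is 9.
  row1 ← row1 − (9)·row0  ⇒  L[1][0]=9, U row1=(0, 5, 3, 0)
  row2 ← row2 − (5)·row0  ⇒  L[2][0]=5, U row2=(0, 4, 0, 10)
  row3 ← row3 − (2)·row0  ⇒  L[3][0]=2, U row3=(0, 5, 11, 3)
Step 2: pivot at (1,1) is 5.
  row2 ← row2 − (6)·row1  ⇒  L[2][1]=6, U row2=(0, 0, 8, 10)
  row3 ← row3 − (1)·row1  ⇒  L[3][1]=1, U row3=(0, 0, 8, 3)
Step 3: pivot at (2,2) is 8.
  row3 ← row3 − (1)·row2  ⇒  L[3][2]=1, U row3=(0, 0, 0, 6)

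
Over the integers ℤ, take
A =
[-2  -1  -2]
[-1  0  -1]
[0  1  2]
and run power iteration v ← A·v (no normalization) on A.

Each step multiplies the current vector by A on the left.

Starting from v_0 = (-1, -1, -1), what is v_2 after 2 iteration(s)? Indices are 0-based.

v_0 = (-1, -1, -1).
v_1 = A·v_0 = (5, 2, -3).
v_2 = A·v_1 = (-6, -2, -4).

v_2 = (-6, -2, -4)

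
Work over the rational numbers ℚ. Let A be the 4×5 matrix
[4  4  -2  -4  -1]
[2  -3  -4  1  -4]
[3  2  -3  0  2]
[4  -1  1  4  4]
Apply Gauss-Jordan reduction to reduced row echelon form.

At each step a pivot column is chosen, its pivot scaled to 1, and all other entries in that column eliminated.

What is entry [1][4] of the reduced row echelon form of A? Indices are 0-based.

step 1: normalize row 0 (÷4) = (1, 1, -1/2, -1, -1/4)
  row 1: subtract 2×row0 = (0, -5, -3, 3, -7/2)
  row 2: subtract 3×row0 = (0, -1, -3/2, 3, 11/4)
  row 3: subtract 4×row0 = (0, -5, 3, 8, 5)
step 2: normalize row 1 (÷-5) = (0, 1, 3/5, -3/5, 7/10)
  row 0: subtract 1×row1 = (1, 0, -11/10, -2/5, -19/20)
  row 2: subtract -1×row1 = (0, 0, -9/10, 12/5, 69/20)
  row 3: subtract -5×row1 = (0, 0, 6, 5, 17/2)
step 3: normalize row 2 (÷-9/10) = (0, 0, 1, -8/3, -23/6)
  row 0: subtract -11/10×row2 = (1, 0, 0, -10/3, -31/6)
  row 1: subtract 3/5×row2 = (0, 1, 0, 1, 3)
  row 3: subtract 6×row2 = (0, 0, 0, 21, 63/2)
step 4: normalize row 3 (÷21) = (0, 0, 0, 1, 3/2)
  row 0: subtract -10/3×row3 = (1, 0, 0, 0, -1/6)
  row 1: subtract 1×row3 = (0, 1, 0, 0, 3/2)
  row 2: subtract -8/3×row3 = (0, 0, 1, 0, 1/6)

M[1][4] = 3/2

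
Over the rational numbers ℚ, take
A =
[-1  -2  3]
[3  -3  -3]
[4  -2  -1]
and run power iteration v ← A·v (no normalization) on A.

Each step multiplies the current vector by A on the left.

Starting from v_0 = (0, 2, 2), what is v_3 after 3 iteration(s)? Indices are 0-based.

v_0 = (0, 2, 2).
v_1 = A·v_0 = (2, -12, -6).
v_2 = A·v_1 = (4, 60, 38).
v_3 = A·v_2 = (-10, -282, -142).

v_3 = (-10, -282, -142)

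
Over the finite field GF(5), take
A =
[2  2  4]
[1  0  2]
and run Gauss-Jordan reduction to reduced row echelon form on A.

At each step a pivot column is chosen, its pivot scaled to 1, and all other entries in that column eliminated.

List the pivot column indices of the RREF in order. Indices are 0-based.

step 1: normalize row 0 (÷2) = (1, 1, 2)
  row 1: subtract 1×row0 = (0, 4, 0)
step 2: normalize row 1 (÷4) = (0, 1, 0)
  row 0: subtract 1×row1 = (1, 0, 2)

pivot columns: 0, 1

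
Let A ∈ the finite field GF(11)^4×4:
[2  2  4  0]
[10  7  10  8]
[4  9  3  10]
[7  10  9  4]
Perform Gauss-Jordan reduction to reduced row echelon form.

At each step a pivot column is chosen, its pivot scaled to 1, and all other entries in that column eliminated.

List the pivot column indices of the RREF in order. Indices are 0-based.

pivot columns: 0, 1, 2, 3

step 1: normalize row 0 (÷2) = (1, 1, 2, 0)
  row 1: subtract 10×row0 = (0, 8, 1, 8)
  row 2: subtract 4×row0 = (0, 5, 6, 10)
  row 3: subtract 7×row0 = (0, 3, 6, 4)
step 2: normalize row 1 (÷8) = (0, 1, 7, 1)
  row 0: subtract 1×row1 = (1, 0, 6, 10)
  row 2: subtract 5×row1 = (0, 0, 4, 5)
  row 3: subtract 3×row1 = (0, 0, 7, 1)
step 3: normalize row 2 (÷4) = (0, 0, 1, 4)
  row 0: subtract 6×row2 = (1, 0, 0, 8)
  row 1: subtract 7×row2 = (0, 1, 0, 6)
  row 3: subtract 7×row2 = (0, 0, 0, 6)
step 4: normalize row 3 (÷6) = (0, 0, 0, 1)
  row 0: subtract 8×row3 = (1, 0, 0, 0)
  row 1: subtract 6×row3 = (0, 1, 0, 0)
  row 2: subtract 4×row3 = (0, 0, 1, 0)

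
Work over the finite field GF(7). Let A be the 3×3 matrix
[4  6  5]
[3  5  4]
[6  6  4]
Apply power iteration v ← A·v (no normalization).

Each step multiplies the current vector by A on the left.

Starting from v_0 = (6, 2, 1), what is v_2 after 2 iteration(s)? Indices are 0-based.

v_0 = (6, 2, 1).
v_1 = A·v_0 = (6, 4, 3).
v_2 = A·v_1 = (0, 1, 2).

v_2 = (0, 1, 2)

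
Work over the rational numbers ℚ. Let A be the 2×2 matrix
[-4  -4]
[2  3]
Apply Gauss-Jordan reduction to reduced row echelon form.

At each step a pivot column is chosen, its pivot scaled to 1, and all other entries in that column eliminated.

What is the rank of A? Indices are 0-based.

pivot(0,0)=-4: scale R0 → (1, 1)
  clear (1,0): R1 −= (2)R0 → (0, 1)
pivot(1,1)=1: scale R1 → (0, 1)
  clear (0,1): R0 −= (1)R1 → (1, 0)

rank = 2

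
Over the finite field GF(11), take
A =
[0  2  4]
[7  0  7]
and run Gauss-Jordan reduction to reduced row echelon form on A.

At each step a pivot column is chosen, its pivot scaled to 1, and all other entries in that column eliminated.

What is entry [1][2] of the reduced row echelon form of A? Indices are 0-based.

M[1][2] = 2

step 1: exchange rows 0,1
step 1: normalize row 0 (÷7) = (1, 0, 1)
step 2: normalize row 1 (÷2) = (0, 1, 2)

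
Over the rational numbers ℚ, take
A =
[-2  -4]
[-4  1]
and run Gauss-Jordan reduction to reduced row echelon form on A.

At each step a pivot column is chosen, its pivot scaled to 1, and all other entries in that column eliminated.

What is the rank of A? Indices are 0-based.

[1] R0 /= -2  ⇒  (1, 2)
     R1 -= -4·R0  ⇒  (0, 9)
[2] R1 /= 9  ⇒  (0, 1)
     R0 -= 2·R1  ⇒  (1, 0)

rank = 2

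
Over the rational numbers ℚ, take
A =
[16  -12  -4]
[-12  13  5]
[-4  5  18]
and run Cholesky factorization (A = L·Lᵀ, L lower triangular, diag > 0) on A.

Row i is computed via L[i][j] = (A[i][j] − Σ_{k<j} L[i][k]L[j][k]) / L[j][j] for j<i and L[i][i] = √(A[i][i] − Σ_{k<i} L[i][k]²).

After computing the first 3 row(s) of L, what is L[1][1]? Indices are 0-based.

L[1][1] = 2

Step 1: L[0][0] = √(16) = 4.
  L[1][0] = (-12) / L[0][0] = -3.
Step 2: L[1][1] = √(4) = 2.
  L[2][0] = (-4) / L[0][0] = -1.
  L[2][1] = (2) / L[1][1] = 1.
Step 3: L[2][2] = √(16) = 4.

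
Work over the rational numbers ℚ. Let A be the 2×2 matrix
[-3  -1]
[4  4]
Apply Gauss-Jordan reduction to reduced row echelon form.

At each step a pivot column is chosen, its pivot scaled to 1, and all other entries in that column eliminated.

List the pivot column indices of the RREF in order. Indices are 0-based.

pivot columns: 0, 1

[1] R0 /= -3  ⇒  (1, 1/3)
     R1 -= 4·R0  ⇒  (0, 8/3)
[2] R1 /= 8/3  ⇒  (0, 1)
     R0 -= 1/3·R1  ⇒  (1, 0)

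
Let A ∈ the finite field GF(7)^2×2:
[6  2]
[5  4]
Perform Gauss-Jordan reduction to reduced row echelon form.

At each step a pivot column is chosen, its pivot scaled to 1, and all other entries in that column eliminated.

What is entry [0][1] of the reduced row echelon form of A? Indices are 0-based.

step 1: normalize row 0 (÷6) = (1, 5)
  row 1: subtract 5×row0 = (0, 0)
skip col 1 (zero from row 1)

M[0][1] = 5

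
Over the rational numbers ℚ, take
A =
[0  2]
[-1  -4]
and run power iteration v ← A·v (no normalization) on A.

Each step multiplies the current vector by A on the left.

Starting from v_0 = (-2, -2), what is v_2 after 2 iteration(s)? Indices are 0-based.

v_0 = (-2, -2).
v_1 = A·v_0 = (-4, 10).
v_2 = A·v_1 = (20, -36).

v_2 = (20, -36)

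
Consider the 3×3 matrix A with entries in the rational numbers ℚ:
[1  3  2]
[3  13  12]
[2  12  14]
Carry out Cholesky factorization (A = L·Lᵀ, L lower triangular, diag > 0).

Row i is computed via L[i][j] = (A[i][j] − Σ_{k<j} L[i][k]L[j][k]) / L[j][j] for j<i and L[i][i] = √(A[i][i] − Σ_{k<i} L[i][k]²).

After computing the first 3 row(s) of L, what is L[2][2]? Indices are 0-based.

L[2][2] = 1

Step 1: L[0][0] = √(1) = 1.
  L[1][0] = (3) / L[0][0] = 3.
Step 2: L[1][1] = √(4) = 2.
  L[2][0] = (2) / L[0][0] = 2.
  L[2][1] = (6) / L[1][1] = 3.
Step 3: L[2][2] = √(1) = 1.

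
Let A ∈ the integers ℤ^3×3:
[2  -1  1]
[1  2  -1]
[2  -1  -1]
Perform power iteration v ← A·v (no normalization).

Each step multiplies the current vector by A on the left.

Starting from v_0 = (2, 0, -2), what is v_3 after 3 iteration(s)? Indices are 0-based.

v_3 = (2, 20, 14)

v_0 = (2, 0, -2).
v_1 = A·v_0 = (2, 4, 6).
v_2 = A·v_1 = (6, 4, -6).
v_3 = A·v_2 = (2, 20, 14).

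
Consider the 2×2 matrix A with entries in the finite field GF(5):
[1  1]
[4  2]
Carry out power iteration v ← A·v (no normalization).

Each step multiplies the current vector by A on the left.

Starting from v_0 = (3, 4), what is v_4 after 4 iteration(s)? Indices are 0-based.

v_4 = (4, 3)

v_0 = (3, 4).
v_1 = A·v_0 = (2, 0).
v_2 = A·v_1 = (2, 3).
v_3 = A·v_2 = (0, 4).
v_4 = A·v_3 = (4, 3).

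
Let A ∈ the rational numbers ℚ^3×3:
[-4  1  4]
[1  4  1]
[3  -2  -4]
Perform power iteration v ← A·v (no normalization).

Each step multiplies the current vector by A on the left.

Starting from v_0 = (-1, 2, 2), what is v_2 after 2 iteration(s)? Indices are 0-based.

v_2 = (-107, 35, 84)

v_0 = (-1, 2, 2).
v_1 = A·v_0 = (14, 9, -15).
v_2 = A·v_1 = (-107, 35, 84).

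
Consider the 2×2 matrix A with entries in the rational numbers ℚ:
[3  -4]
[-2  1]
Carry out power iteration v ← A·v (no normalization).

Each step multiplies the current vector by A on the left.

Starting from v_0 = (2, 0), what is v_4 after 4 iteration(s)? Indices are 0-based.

v_0 = (2, 0).
v_1 = A·v_0 = (6, -4).
v_2 = A·v_1 = (34, -16).
v_3 = A·v_2 = (166, -84).
v_4 = A·v_3 = (834, -416).

v_4 = (834, -416)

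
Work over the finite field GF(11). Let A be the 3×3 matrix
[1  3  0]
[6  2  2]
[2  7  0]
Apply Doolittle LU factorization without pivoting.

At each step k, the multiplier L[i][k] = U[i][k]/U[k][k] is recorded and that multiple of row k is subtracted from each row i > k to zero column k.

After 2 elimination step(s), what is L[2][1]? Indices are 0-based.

[col 0] pivot 1
  R1 -= 6*R0 → (0, 6, 2)  (L[1][0] := 6)
  R2 -= 2*R0 → (0, 1, 0)  (L[2][0] := 2)
[col 1] pivot 6
  R2 -= 2*R1 → (0, 0, 7)  (L[2][1] := 2)

L[2][1] = 2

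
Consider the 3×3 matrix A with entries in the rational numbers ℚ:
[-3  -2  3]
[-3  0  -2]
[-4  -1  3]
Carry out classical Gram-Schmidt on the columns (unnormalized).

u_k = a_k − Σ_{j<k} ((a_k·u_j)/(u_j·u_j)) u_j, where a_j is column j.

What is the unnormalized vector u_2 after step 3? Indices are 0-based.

u_2 = (-57/70, -19/14, 57/35)

Step 1: u_0 = a_0 = (-3, -3, -4).
Step 2: u_1 = a_1 − (5/17)·u_0 = (-19/17, 15/17, 3/17).
Step 3: u_2 = a_2 − (-15/34)·u_0 − (-78/35)·u_1 = (-57/70, -19/14, 57/35).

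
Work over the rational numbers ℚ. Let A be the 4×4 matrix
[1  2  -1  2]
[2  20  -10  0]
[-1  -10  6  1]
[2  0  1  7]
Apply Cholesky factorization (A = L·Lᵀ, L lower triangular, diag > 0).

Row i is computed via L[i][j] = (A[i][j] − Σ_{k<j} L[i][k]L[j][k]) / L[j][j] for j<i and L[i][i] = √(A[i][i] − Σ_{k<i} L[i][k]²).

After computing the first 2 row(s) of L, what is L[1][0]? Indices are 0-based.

Step 1: L[0][0] = √(1) = 1.
  L[1][0] = (2) / L[0][0] = 2.
Step 2: L[1][1] = √(16) = 4.

L[1][0] = 2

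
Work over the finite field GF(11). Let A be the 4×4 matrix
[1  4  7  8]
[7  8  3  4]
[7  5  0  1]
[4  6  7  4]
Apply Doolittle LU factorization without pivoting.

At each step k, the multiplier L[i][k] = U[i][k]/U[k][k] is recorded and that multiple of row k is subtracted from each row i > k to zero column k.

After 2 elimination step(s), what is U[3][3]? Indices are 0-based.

k=0: U[0][0]=1
  eliminate (1,0): mult=7, new row 1: (0, 2, 9, 3); set L[1][0]=7
  eliminate (2,0): mult=7, new row 2: (0, 10, 6, 0); set L[2][0]=7
  eliminate (3,0): mult=4, new row 3: (0, 1, 1, 5); set L[3][0]=4
k=1: U[1][1]=2
  eliminate (2,1): mult=5, new row 2: (0, 0, 5, 7); set L[2][1]=5
  eliminate (3,1): mult=6, new row 3: (0, 0, 2, 9); set L[3][1]=6

U[3][3] = 9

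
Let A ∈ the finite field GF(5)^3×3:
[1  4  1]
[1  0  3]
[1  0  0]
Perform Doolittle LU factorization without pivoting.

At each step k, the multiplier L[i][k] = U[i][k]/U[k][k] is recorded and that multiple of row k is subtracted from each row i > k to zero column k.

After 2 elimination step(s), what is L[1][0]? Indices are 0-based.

L[1][0] = 1

[col 0] pivot 1
  R1 -= 1*R0 → (0, 1, 2)  (L[1][0] := 1)
  R2 -= 1*R0 → (0, 1, 4)  (L[2][0] := 1)
[col 1] pivot 1
  R2 -= 1*R1 → (0, 0, 2)  (L[2][1] := 1)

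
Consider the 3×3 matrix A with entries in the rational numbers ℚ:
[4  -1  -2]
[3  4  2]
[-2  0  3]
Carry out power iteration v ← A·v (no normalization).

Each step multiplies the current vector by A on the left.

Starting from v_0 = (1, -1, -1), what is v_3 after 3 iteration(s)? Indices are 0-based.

v_0 = (1, -1, -1).
v_1 = A·v_0 = (7, -3, -5).
v_2 = A·v_1 = (41, -1, -29).
v_3 = A·v_2 = (223, 61, -169).

v_3 = (223, 61, -169)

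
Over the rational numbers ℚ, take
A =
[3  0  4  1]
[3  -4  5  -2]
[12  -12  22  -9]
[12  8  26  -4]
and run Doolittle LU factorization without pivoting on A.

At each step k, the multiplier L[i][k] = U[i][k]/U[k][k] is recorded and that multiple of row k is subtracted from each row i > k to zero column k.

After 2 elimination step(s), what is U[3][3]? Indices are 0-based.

k=0: U[0][0]=3
  eliminate (1,0): mult=1, new row 1: (0, -4, 1, -3); set L[1][0]=1
  eliminate (2,0): mult=4, new row 2: (0, -12, 6, -13); set L[2][0]=4
  eliminate (3,0): mult=4, new row 3: (0, 8, 10, -8); set L[3][0]=4
k=1: U[1][1]=-4
  eliminate (2,1): mult=3, new row 2: (0, 0, 3, -4); set L[2][1]=3
  eliminate (3,1): mult=-2, new row 3: (0, 0, 12, -14); set L[3][1]=-2

U[3][3] = -14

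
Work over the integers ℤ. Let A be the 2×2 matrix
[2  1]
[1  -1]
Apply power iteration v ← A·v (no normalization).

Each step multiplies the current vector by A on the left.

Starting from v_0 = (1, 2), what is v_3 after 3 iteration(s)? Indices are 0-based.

v_0 = (1, 2).
v_1 = A·v_0 = (4, -1).
v_2 = A·v_1 = (7, 5).
v_3 = A·v_2 = (19, 2).

v_3 = (19, 2)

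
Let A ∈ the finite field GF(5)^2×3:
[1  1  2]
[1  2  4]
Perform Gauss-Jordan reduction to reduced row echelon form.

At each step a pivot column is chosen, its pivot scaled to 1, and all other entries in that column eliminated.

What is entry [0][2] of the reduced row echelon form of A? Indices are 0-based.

[1] R0 /= 1  ⇒  (1, 1, 2)
     R1 -= 1·R0  ⇒  (0, 1, 2)
[2] R1 /= 1  ⇒  (0, 1, 2)
     R0 -= 1·R1  ⇒  (1, 0, 0)

M[0][2] = 0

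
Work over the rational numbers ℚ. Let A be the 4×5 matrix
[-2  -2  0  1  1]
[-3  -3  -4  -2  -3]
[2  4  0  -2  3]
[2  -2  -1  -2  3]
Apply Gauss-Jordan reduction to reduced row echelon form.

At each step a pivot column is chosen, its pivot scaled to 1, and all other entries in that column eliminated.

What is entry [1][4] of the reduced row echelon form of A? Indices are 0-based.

[1] R0 /= -2  ⇒  (1, 1, 0, -1/2, -1/2)
     R1 -= -3·R0  ⇒  (0, 0, -4, -7/2, -9/2)
     R2 -= 2·R0  ⇒  (0, 2, 0, -1, 4)
     R3 -= 2·R0  ⇒  (0, -4, -1, -1, 4)
[2] R1 <-> R2
[2] R1 /= 2  ⇒  (0, 1, 0, -1/2, 2)
     R0 -= 1·R1  ⇒  (1, 0, 0, 0, -5/2)
     R3 -= -4·R1  ⇒  (0, 0, -1, -3, 12)
[3] R2 /= -4  ⇒  (0, 0, 1, 7/8, 9/8)
     R3 -= -1·R2  ⇒  (0, 0, 0, -17/8, 105/8)
[4] R3 /= -17/8  ⇒  (0, 0, 0, 1, -105/17)
     R1 -= -1/2·R3  ⇒  (0, 1, 0, 0, -37/34)
     R2 -= 7/8·R3  ⇒  (0, 0, 1, 0, 111/17)

M[1][4] = -37/34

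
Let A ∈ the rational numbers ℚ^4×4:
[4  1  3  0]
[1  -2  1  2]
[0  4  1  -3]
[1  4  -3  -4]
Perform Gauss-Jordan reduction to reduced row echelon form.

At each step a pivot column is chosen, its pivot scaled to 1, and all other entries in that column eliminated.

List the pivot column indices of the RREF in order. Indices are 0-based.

pivot columns: 0, 1, 2, 3

step 1: normalize row 0 (÷4) = (1, 1/4, 3/4, 0)
  row 1: subtract 1×row0 = (0, -9/4, 1/4, 2)
  row 3: subtract 1×row0 = (0, 15/4, -15/4, -4)
step 2: normalize row 1 (÷-9/4) = (0, 1, -1/9, -8/9)
  row 0: subtract 1/4×row1 = (1, 0, 7/9, 2/9)
  row 2: subtract 4×row1 = (0, 0, 13/9, 5/9)
  row 3: subtract 15/4×row1 = (0, 0, -10/3, -2/3)
step 3: normalize row 2 (÷13/9) = (0, 0, 1, 5/13)
  row 0: subtract 7/9×row2 = (1, 0, 0, -1/13)
  row 1: subtract -1/9×row2 = (0, 1, 0, -11/13)
  row 3: subtract -10/3×row2 = (0, 0, 0, 8/13)
step 4: normalize row 3 (÷8/13) = (0, 0, 0, 1)
  row 0: subtract -1/13×row3 = (1, 0, 0, 0)
  row 1: subtract -11/13×row3 = (0, 1, 0, 0)
  row 2: subtract 5/13×row3 = (0, 0, 1, 0)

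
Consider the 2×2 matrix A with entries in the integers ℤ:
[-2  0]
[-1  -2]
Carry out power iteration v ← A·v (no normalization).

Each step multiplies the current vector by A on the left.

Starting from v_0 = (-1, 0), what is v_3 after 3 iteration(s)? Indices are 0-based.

v_0 = (-1, 0).
v_1 = A·v_0 = (2, 1).
v_2 = A·v_1 = (-4, -4).
v_3 = A·v_2 = (8, 12).

v_3 = (8, 12)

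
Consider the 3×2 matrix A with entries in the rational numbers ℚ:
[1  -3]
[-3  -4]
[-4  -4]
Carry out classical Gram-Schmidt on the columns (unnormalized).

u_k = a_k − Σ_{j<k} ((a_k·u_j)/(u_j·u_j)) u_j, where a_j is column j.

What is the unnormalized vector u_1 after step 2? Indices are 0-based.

u_1 = (-103/26, -29/26, -2/13)

Step 1: u_0 = a_0 = (1, -3, -4).
Step 2: u_1 = a_1 − (25/26)·u_0 = (-103/26, -29/26, -2/13).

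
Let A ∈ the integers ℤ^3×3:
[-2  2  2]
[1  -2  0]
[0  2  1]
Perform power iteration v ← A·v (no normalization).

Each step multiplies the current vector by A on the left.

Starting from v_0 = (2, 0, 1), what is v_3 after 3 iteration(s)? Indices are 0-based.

v_3 = (-22, 22, -7)

v_0 = (2, 0, 1).
v_1 = A·v_0 = (-2, 2, 1).
v_2 = A·v_1 = (10, -6, 5).
v_3 = A·v_2 = (-22, 22, -7).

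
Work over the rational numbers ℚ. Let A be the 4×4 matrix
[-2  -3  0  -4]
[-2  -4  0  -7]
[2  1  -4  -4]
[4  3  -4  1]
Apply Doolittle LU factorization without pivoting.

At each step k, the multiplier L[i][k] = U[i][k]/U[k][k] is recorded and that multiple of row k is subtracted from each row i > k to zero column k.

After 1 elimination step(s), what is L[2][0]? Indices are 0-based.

[col 0] pivot -2
  R1 -= 1*R0 → (0, -1, 0, -3)  (L[1][0] := 1)
  R2 -= -1*R0 → (0, -2, -4, -8)  (L[2][0] := -1)
  R3 -= -2*R0 → (0, -3, -4, -7)  (L[3][0] := -2)

L[2][0] = -1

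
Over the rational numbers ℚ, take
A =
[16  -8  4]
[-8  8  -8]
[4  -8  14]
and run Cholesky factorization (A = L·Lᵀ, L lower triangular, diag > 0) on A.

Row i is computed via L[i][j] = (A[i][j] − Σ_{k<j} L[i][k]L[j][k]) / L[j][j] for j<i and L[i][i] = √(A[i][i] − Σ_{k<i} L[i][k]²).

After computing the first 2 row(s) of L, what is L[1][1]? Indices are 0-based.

L[1][1] = 2

Step 1: L[0][0] = √(16) = 4.
  L[1][0] = (-8) / L[0][0] = -2.
Step 2: L[1][1] = √(4) = 2.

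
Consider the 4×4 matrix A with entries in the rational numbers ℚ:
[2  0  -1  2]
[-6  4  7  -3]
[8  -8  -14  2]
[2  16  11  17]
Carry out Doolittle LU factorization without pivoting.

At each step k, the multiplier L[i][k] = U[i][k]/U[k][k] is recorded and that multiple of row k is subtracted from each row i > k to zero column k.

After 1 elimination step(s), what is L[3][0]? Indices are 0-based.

L[3][0] = 1

Step 1: pivot at (0,0) is 2.
  row1 ← row1 − (-3)·row0  ⇒  L[1][0]=-3, U row1=(0, 4, 4, 3)
  row2 ← row2 − (4)·row0  ⇒  L[2][0]=4, U row2=(0, -8, -10, -6)
  row3 ← row3 − (1)·row0  ⇒  L[3][0]=1, U row3=(0, 16, 12, 15)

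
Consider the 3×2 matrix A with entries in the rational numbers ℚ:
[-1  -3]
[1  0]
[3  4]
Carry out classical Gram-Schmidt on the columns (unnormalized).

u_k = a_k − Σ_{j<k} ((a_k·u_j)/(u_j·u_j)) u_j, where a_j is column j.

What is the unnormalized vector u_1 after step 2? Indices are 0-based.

Step 1: u_0 = a_0 = (-1, 1, 3).
Step 2: u_1 = a_1 − (15/11)·u_0 = (-18/11, -15/11, -1/11).

u_1 = (-18/11, -15/11, -1/11)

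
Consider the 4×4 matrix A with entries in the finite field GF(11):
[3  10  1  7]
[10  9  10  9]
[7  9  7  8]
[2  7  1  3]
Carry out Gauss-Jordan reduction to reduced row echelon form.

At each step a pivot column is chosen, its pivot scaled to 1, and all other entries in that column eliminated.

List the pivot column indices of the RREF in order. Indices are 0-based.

step 1: normalize row 0 (÷3) = (1, 7, 4, 6)
  row 1: subtract 10×row0 = (0, 5, 3, 4)
  row 2: subtract 7×row0 = (0, 4, 1, 10)
  row 3: subtract 2×row0 = (0, 4, 4, 2)
step 2: normalize row 1 (÷5) = (0, 1, 5, 3)
  row 0: subtract 7×row1 = (1, 0, 2, 7)
  row 2: subtract 4×row1 = (0, 0, 3, 9)
  row 3: subtract 4×row1 = (0, 0, 6, 1)
step 3: normalize row 2 (÷3) = (0, 0, 1, 3)
  row 0: subtract 2×row2 = (1, 0, 0, 1)
  row 1: subtract 5×row2 = (0, 1, 0, 10)
  row 3: subtract 6×row2 = (0, 0, 0, 5)
step 4: normalize row 3 (÷5) = (0, 0, 0, 1)
  row 0: subtract 1×row3 = (1, 0, 0, 0)
  row 1: subtract 10×row3 = (0, 1, 0, 0)
  row 2: subtract 3×row3 = (0, 0, 1, 0)

pivot columns: 0, 1, 2, 3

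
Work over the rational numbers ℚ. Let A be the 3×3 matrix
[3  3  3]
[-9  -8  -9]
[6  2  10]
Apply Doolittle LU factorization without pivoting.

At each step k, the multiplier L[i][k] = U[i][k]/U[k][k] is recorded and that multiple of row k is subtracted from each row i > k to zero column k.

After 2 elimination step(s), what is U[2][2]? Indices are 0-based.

[col 0] pivot 3
  R1 -= -3*R0 → (0, 1, 0)  (L[1][0] := -3)
  R2 -= 2*R0 → (0, -4, 4)  (L[2][0] := 2)
[col 1] pivot 1
  R2 -= -4*R1 → (0, 0, 4)  (L[2][1] := -4)

U[2][2] = 4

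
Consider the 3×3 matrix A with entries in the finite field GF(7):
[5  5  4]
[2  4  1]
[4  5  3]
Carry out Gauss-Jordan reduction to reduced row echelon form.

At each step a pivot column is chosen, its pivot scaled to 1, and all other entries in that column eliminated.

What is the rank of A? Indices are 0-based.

[1] R0 /= 5  ⇒  (1, 1, 5)
     R1 -= 2·R0  ⇒  (0, 2, 5)
     R2 -= 4·R0  ⇒  (0, 1, 4)
[2] R1 /= 2  ⇒  (0, 1, 6)
     R0 -= 1·R1  ⇒  (1, 0, 6)
     R2 -= 1·R1  ⇒  (0, 0, 5)
[3] R2 /= 5  ⇒  (0, 0, 1)
     R0 -= 6·R2  ⇒  (1, 0, 0)
     R1 -= 6·R2  ⇒  (0, 1, 0)

rank = 3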